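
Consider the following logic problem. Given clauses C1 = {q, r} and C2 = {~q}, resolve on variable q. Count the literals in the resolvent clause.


Remove q from C1 and ~q from C2.
C1 remainder: {r}
C2 remainder: {}
Union (resolvent): {r}
Resolvent has 1 literal(s).

1


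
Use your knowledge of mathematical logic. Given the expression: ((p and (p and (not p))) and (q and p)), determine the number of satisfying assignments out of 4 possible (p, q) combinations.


Check all 4 assignments:
p=0, q=0: 0
p=0, q=1: 0
p=1, q=0: 0
p=1, q=1: 0
Count of True = 0

0


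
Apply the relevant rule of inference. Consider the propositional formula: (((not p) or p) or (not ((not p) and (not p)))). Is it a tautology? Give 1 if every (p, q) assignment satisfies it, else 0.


Check all 4 assignments:
p=0, q=0: 1
p=0, q=1: 1
p=1, q=0: 1
p=1, q=1: 1
Satisfying count = 4/4.
Tautology iff count = 4: yes.

1


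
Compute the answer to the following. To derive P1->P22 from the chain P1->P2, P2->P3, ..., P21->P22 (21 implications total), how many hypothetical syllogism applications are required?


With 21 implications in a chain connecting 22 propositions:
P1->P2, P2->P3, ..., P21->P22
Steps needed = (number of implications) - 1 = 21 - 1 = 20

20


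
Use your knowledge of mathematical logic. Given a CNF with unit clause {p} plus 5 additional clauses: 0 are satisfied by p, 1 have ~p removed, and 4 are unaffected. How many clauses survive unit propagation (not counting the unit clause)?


Satisfied (removed): 0
Shortened (remain): 1
Unchanged (remain): 4
Remaining = 1 + 4 = 5

5


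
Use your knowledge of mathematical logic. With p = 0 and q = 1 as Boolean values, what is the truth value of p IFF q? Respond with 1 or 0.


p = 0, q = 1
Operation: p IFF q
Evaluate: 0 IFF 1 = 0

0


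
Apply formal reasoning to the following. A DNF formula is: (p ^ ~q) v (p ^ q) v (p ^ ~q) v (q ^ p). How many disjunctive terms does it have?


A DNF formula is a disjunction of terms (conjunctions).
Terms are separated by v.
Counting the disjuncts: 4 terms.

4


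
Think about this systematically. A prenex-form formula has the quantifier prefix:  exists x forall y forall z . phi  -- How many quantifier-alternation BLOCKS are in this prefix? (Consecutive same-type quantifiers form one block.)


Quantifier-type sequence: E A A  (A=forall, E=exists)
Group into maximal same-type runs:
  Ex1 | Ax2
Number of blocks = 2

2


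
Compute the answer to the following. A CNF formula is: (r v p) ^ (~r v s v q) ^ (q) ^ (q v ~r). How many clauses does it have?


A CNF formula is a conjunction of clauses.
Clauses are separated by ^.
Counting the conjuncts: 4 clauses.

4


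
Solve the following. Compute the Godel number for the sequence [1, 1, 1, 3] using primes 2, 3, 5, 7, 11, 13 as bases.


Encode each element as an exponent of the corresponding prime:
  2^1 = 2
  3^1 = 3
  5^1 = 5
  7^3 = 343
Product = 2 * 3 * 5 * 343 = 10290

10290


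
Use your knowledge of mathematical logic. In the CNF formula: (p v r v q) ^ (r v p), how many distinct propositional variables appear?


Identify each variable that appears in the formula.
Variables found: p, q, r
Count = 3

3


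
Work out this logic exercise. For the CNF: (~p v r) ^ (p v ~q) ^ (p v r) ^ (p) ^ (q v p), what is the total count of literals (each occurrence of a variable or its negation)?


Counting literals in each clause:
Clause 1: 2 literal(s)
Clause 2: 2 literal(s)
Clause 3: 2 literal(s)
Clause 4: 1 literal(s)
Clause 5: 2 literal(s)
Total = 9

9


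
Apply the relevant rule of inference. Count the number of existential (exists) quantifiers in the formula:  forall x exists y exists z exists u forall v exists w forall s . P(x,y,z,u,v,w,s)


Quantifier prefix: forall x exists y exists z exists u forall v exists w forall s
Mark each quantifier type:
  U E E E U E U
Universal count = 3, Existential count = 4
Asked for existential (exists) quantifiers: 4

4


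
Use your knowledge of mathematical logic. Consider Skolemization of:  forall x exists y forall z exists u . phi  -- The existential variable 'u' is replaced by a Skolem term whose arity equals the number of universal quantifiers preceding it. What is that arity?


Quantifier prefix: forall x exists y forall z exists u
'u' is existentially quantified at position 4.
Universal variables preceding it: x, z
Skolem function arity = 2

2


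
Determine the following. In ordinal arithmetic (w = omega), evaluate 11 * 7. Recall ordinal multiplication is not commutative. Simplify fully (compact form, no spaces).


Compute 11 * 7.
Ordinal * is associative and left-distributive over +, but NOT commutative; for finite n>1, n*w = w but w*n stays w*n.
Both finite; ordinal * agrees with natural *: 11 * 7 = 77.
Result = 77

77


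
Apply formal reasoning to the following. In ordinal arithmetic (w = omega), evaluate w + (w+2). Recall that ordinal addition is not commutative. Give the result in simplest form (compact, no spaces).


Compute w + (w+2).
Ordinal + is associative but NOT commutative; for finite n>0, n + w = w but w + n stays w+n.
w + (w+2) = (w+w) + 2 = w*2+2.
Result = w*2+2

w*2+2


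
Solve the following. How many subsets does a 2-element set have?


The power set of a set with n elements has 2^n elements.
|P(S)| = 2^2 = 4

4


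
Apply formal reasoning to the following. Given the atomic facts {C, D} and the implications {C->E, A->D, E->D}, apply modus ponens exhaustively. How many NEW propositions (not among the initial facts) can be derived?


Initial facts: {C, D}
Apply modus ponens to closure:
  C and C->E  =>  E
Final known: {C, D, E}
New propositions: {E}
Count = 1

1


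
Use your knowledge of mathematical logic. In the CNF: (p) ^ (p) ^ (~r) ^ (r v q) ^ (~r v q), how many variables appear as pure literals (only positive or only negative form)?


Check each variable for pure literal status:
p: pure positive
q: pure positive
r: mixed (not pure)
Pure literal count = 2

2


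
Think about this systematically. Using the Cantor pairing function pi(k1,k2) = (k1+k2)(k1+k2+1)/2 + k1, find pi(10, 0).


k1 + k2 = 10
(k1+k2)(k1+k2+1)/2 = 10 * 11 / 2 = 55
pi = 55 + 10 = 65

65


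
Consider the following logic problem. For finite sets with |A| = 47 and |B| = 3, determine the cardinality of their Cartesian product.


The Cartesian product A x B contains all ordered pairs (a, b).
|A x B| = |A| * |B| = 47 * 3 = 141

141


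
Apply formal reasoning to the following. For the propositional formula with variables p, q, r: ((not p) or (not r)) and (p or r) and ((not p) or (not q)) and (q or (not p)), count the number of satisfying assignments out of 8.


Evaluate all 8 assignments for p, q, r:
p=0, q=0, r=0: 0
p=0, q=0, r=1: 1
p=0, q=1, r=0: 0
p=0, q=1, r=1: 1
p=1, q=0, r=0: 0
p=1, q=0, r=1: 0
p=1, q=1, r=0: 0
p=1, q=1, r=1: 0
Satisfying count = 2

2


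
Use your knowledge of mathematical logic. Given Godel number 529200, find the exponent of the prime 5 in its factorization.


Factorize 529200 by dividing by 5 repeatedly.
Division steps: 5 divides 529200 exactly 2 time(s).
Exponent of 5 = 2

2


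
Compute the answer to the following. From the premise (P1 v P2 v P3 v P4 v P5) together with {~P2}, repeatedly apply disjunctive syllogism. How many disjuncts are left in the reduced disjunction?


Original disjuncts (5): P1, P2, P3, P4, P5
Negated (eliminate): ~P2
Remaining disjuncts: P1, P3, P4, P5
Count = 5 - 1 = 4

4


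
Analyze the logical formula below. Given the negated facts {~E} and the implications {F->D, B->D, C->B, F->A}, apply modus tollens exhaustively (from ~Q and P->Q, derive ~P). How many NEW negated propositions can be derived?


Initial negated facts: {~E}
Apply modus tollens to closure:
  (no implication fires)
Final negated: {~E}
New negations: {(none)}
Count = 0

0


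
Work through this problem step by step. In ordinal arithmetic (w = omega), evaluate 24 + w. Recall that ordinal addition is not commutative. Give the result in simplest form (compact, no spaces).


Compute 24 + w.
Ordinal + is associative but NOT commutative; for finite n>0, n + w = w but w + n stays w+n.
Any finite left addend is absorbed by w on the right: 24 + w = w.
Result = w

w


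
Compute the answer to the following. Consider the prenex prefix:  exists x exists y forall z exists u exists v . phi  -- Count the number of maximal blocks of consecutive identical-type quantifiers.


Quantifier-type sequence: E E A E E  (A=forall, E=exists)
Group into maximal same-type runs:
  Ex2 | Ax1 | Ex2
Number of blocks = 3

3


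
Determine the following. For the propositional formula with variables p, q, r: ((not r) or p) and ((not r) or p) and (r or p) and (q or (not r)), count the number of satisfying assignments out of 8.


Evaluate all 8 assignments for p, q, r:
p=0, q=0, r=0: 0
p=0, q=0, r=1: 0
p=0, q=1, r=0: 0
p=0, q=1, r=1: 0
p=1, q=0, r=0: 1
p=1, q=0, r=1: 0
p=1, q=1, r=0: 1
p=1, q=1, r=1: 1
Satisfying count = 3

3


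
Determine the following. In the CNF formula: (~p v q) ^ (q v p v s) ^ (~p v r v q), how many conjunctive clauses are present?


A CNF formula is a conjunction of clauses.
Clauses are separated by ^.
Counting the conjuncts: 3 clauses.

3


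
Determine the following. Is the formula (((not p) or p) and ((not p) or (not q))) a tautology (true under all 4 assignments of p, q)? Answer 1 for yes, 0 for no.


Check all 4 assignments:
p=0, q=0: 1
p=0, q=1: 1
p=1, q=0: 1
p=1, q=1: 0
Satisfying count = 3/4.
Tautology iff count = 4: no.

0


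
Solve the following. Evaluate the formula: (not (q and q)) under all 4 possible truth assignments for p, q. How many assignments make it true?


Check all 4 assignments:
p=0, q=0: 1
p=0, q=1: 0
p=1, q=0: 1
p=1, q=1: 0
Count of True = 2

2


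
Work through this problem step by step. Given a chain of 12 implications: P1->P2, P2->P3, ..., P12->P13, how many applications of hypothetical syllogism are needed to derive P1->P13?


With 12 implications in a chain connecting 13 propositions:
P1->P2, P2->P3, ..., P12->P13
Steps needed = (number of implications) - 1 = 12 - 1 = 11

11


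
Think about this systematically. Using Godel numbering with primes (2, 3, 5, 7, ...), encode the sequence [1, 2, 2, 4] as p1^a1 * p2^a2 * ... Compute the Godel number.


Encode each element as an exponent of the corresponding prime:
  2^1 = 2
  3^2 = 9
  5^2 = 25
  7^4 = 2401
Product = 2 * 9 * 25 * 2401 = 1080450

1080450


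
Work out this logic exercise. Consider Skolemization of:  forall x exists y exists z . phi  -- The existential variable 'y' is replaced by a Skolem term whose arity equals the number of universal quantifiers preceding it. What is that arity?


Quantifier prefix: forall x exists y exists z
'y' is existentially quantified at position 2.
Universal variables preceding it: x
Skolem function arity = 1

1


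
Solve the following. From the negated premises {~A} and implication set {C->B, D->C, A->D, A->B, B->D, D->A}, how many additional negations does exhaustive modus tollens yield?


Initial negated facts: {~A}
Apply modus tollens to closure:
  ~A and D->A  =>  ~D
  ~D and B->D  =>  ~B
  ~B and C->B  =>  ~C
Final negated: {~A, ~B, ~C, ~D}
New negations: {~B, ~C, ~D}
Count = 3

3


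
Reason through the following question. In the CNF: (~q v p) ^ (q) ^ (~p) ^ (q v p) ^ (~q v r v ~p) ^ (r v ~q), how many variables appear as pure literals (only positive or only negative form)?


Check each variable for pure literal status:
p: mixed (not pure)
q: mixed (not pure)
r: pure positive
Pure literal count = 1

1


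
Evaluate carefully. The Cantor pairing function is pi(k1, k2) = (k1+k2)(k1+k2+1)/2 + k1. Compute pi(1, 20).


k1 + k2 = 21
(k1+k2)(k1+k2+1)/2 = 21 * 22 / 2 = 231
pi = 231 + 1 = 232

232


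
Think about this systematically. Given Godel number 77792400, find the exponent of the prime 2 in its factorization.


Factorize 77792400 by dividing by 2 repeatedly.
Division steps: 2 divides 77792400 exactly 4 time(s).
Exponent of 2 = 4

4


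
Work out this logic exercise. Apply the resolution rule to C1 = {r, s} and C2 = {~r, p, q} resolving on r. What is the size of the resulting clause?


Remove r from C1 and ~r from C2.
C1 remainder: {s}
C2 remainder: {p, q}
Union (resolvent): {p, q, s}
Resolvent has 3 literal(s).

3


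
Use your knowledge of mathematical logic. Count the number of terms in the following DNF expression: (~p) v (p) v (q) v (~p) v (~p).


A DNF formula is a disjunction of terms (conjunctions).
Terms are separated by v.
Counting the disjuncts: 5 terms.

5


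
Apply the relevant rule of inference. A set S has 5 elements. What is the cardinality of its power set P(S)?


The power set of a set with n elements has 2^n elements.
|P(S)| = 2^5 = 32

32


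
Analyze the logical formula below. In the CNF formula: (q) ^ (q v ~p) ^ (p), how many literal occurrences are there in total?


Counting literals in each clause:
Clause 1: 1 literal(s)
Clause 2: 2 literal(s)
Clause 3: 1 literal(s)
Total = 4

4


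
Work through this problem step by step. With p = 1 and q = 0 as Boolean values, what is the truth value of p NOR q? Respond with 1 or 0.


p = 1, q = 0
Operation: p NOR q
Evaluate: 1 NOR 0 = 0

0


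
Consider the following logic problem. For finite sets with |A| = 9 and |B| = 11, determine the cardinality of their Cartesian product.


The Cartesian product A x B contains all ordered pairs (a, b).
|A x B| = |A| * |B| = 9 * 11 = 99

99


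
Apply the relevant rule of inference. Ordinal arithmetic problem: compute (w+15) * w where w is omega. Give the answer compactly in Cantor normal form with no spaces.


Compute (w+15) * w.
Ordinal * is associative and left-distributive over +, but NOT commutative; for finite n>1, n*w = w but w*n stays w*n.
(w+15) * w = sup{(w+15)*k : k<w} = sup{w*k+15} = w^2 (the +15 tail is absorbed in the limit).
Result = w^2

w^2


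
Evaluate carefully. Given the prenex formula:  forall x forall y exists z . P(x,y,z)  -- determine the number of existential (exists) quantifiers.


Quantifier prefix: forall x forall y exists z
Mark each quantifier type:
  U U E
Universal count = 2, Existential count = 1
Asked for existential (exists) quantifiers: 1

1


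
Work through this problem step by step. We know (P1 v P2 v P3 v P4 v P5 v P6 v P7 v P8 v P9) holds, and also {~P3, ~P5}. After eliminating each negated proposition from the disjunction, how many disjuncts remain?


Original disjuncts (9): P1, P2, P3, P4, P5, P6, P7, P8, P9
Negated (eliminate): ~P3, ~P5
Remaining disjuncts: P1, P2, P4, P6, P7, P8, P9
Count = 9 - 2 = 7

7


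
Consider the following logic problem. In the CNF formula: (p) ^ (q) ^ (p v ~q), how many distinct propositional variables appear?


Identify each variable that appears in the formula.
Variables found: p, q
Count = 2

2


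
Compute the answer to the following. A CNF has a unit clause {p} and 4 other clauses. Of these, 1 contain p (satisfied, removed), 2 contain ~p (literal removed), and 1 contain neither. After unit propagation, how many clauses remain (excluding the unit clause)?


Satisfied (removed): 1
Shortened (remain): 2
Unchanged (remain): 1
Remaining = 2 + 1 = 3

3


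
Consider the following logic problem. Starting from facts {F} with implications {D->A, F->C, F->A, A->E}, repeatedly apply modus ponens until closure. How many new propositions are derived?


Initial facts: {F}
Apply modus ponens to closure:
  F and F->C  =>  C
  F and F->A  =>  A
  A and A->E  =>  E
Final known: {A, C, E, F}
New propositions: {A, C, E}
Count = 3

3


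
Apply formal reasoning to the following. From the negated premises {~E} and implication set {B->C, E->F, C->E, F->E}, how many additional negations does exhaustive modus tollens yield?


Initial negated facts: {~E}
Apply modus tollens to closure:
  ~E and C->E  =>  ~C
  ~E and F->E  =>  ~F
  ~C and B->C  =>  ~B
Final negated: {~B, ~C, ~E, ~F}
New negations: {~B, ~C, ~F}
Count = 3

3


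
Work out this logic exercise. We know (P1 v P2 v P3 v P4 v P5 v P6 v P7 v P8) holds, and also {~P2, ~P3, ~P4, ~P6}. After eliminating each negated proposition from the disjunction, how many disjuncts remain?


Original disjuncts (8): P1, P2, P3, P4, P5, P6, P7, P8
Negated (eliminate): ~P2, ~P3, ~P4, ~P6
Remaining disjuncts: P1, P5, P7, P8
Count = 8 - 4 = 4

4


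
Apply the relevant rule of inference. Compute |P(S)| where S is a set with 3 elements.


The power set of a set with n elements has 2^n elements.
|P(S)| = 2^3 = 8

8


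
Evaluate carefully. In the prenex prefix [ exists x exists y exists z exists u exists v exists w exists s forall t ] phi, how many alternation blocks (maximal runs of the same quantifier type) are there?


Quantifier-type sequence: E E E E E E E A  (A=forall, E=exists)
Group into maximal same-type runs:
  Ex7 | Ax1
Number of blocks = 2

2


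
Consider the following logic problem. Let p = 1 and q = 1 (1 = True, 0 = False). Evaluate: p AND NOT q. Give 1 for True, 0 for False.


p = 1, q = 1
Operation: p AND NOT q
Evaluate: 1 AND NOT 1 = 0

0


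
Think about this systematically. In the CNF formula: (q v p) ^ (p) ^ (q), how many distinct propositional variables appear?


Identify each variable that appears in the formula.
Variables found: p, q
Count = 2

2


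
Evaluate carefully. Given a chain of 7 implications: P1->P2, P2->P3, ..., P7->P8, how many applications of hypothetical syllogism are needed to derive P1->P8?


With 7 implications in a chain connecting 8 propositions:
P1->P2, P2->P3, ..., P7->P8
Steps needed = (number of implications) - 1 = 7 - 1 = 6

6


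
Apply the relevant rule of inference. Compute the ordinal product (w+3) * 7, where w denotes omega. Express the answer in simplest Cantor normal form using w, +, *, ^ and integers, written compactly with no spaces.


Compute (w+3) * 7.
Ordinal * is associative and left-distributive over +, but NOT commutative; for finite n>1, n*w = w but w*n stays w*n.
(w+3) * 7 = (w+3) repeated 7 times. Each intermediate +3 is absorbed by the following w; only the last survives: w*7+3.
Result = w*7+3

w*7+3


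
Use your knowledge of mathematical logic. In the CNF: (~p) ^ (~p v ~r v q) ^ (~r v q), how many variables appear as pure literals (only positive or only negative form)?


Check each variable for pure literal status:
p: pure negative
q: pure positive
r: pure negative
Pure literal count = 3

3


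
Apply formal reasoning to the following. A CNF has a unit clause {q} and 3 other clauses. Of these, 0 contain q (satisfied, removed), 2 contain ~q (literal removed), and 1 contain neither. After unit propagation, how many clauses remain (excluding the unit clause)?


Satisfied (removed): 0
Shortened (remain): 2
Unchanged (remain): 1
Remaining = 2 + 1 = 3

3


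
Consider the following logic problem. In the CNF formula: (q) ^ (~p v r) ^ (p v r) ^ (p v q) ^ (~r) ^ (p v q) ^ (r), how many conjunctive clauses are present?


A CNF formula is a conjunction of clauses.
Clauses are separated by ^.
Counting the conjuncts: 7 clauses.

7


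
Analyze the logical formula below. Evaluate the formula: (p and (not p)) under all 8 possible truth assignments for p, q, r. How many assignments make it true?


Check all 8 assignments:
p=0, q=0, r=0: 0
p=0, q=0, r=1: 0
p=0, q=1, r=0: 0
p=0, q=1, r=1: 0
p=1, q=0, r=0: 0
p=1, q=0, r=1: 0
p=1, q=1, r=0: 0
p=1, q=1, r=1: 0
Count of True = 0

0


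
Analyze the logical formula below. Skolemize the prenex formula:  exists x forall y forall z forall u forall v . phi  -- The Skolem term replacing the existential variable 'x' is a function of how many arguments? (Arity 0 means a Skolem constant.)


Quantifier prefix: exists x forall y forall z forall u forall v
'x' is existentially quantified at position 1.
No universal quantifiers precede it.
Skolem function arity = 0 (a Skolem constant)

0


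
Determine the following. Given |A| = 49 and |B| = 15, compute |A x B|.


The Cartesian product A x B contains all ordered pairs (a, b).
|A x B| = |A| * |B| = 49 * 15 = 735

735


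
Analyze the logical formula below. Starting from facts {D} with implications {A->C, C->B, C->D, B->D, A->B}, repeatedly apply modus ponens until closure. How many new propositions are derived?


Initial facts: {D}
Apply modus ponens to closure:
  (no implication fires)
Final known: {D}
New propositions: {(none)}
Count = 0

0


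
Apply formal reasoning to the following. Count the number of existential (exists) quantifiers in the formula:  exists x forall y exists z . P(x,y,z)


Quantifier prefix: exists x forall y exists z
Mark each quantifier type:
  E U E
Universal count = 1, Existential count = 2
Asked for existential (exists) quantifiers: 2

2


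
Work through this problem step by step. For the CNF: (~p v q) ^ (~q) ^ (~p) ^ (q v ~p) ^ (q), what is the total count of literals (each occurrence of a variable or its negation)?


Counting literals in each clause:
Clause 1: 2 literal(s)
Clause 2: 1 literal(s)
Clause 3: 1 literal(s)
Clause 4: 2 literal(s)
Clause 5: 1 literal(s)
Total = 7

7


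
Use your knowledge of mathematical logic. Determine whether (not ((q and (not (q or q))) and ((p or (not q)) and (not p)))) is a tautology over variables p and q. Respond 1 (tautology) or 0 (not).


Check all 4 assignments:
p=0, q=0: 1
p=0, q=1: 1
p=1, q=0: 1
p=1, q=1: 1
Satisfying count = 4/4.
Tautology iff count = 4: yes.

1


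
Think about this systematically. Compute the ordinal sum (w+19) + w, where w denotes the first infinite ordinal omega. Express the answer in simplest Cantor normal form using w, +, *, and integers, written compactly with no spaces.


Compute (w+19) + w.
Ordinal + is associative but NOT commutative; for finite n>0, n + w = w but w + n stays w+n.
(w+19) + w = w + (19+w) = w + w = w*2 (the finite tail 19 is absorbed by the right w).
Result = w*2

w*2


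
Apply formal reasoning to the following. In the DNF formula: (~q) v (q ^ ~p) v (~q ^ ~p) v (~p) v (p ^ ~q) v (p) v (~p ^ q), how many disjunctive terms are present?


A DNF formula is a disjunction of terms (conjunctions).
Terms are separated by v.
Counting the disjuncts: 7 terms.

7


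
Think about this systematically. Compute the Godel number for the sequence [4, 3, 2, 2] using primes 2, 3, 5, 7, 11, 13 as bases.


Encode each element as an exponent of the corresponding prime:
  2^4 = 16
  3^3 = 27
  5^2 = 25
  7^2 = 49
Product = 16 * 27 * 25 * 49 = 529200

529200


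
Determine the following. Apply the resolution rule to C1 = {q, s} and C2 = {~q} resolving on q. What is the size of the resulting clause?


Remove q from C1 and ~q from C2.
C1 remainder: {s}
C2 remainder: {}
Union (resolvent): {s}
Resolvent has 1 literal(s).

1


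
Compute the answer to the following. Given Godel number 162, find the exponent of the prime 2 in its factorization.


Factorize 162 by dividing by 2 repeatedly.
Division steps: 2 divides 162 exactly 1 time(s).
Exponent of 2 = 1

1


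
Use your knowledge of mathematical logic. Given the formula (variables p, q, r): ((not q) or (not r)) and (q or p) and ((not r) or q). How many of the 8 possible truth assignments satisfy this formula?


Evaluate all 8 assignments for p, q, r:
p=0, q=0, r=0: 0
p=0, q=0, r=1: 0
p=0, q=1, r=0: 1
p=0, q=1, r=1: 0
p=1, q=0, r=0: 1
p=1, q=0, r=1: 0
p=1, q=1, r=0: 1
p=1, q=1, r=1: 0
Satisfying count = 3

3


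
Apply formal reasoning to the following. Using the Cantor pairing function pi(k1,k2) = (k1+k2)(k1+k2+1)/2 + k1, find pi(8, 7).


k1 + k2 = 15
(k1+k2)(k1+k2+1)/2 = 15 * 16 / 2 = 120
pi = 120 + 8 = 128

128


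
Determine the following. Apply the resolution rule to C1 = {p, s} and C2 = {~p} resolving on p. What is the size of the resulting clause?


Remove p from C1 and ~p from C2.
C1 remainder: {s}
C2 remainder: {}
Union (resolvent): {s}
Resolvent has 1 literal(s).

1


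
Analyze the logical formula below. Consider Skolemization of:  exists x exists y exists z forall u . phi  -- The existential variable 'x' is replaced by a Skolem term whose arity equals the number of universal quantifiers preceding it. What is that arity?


Quantifier prefix: exists x exists y exists z forall u
'x' is existentially quantified at position 1.
No universal quantifiers precede it.
Skolem function arity = 0 (a Skolem constant)

0


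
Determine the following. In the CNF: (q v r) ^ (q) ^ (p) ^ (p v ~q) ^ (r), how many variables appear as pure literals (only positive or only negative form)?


Check each variable for pure literal status:
p: pure positive
q: mixed (not pure)
r: pure positive
Pure literal count = 2

2


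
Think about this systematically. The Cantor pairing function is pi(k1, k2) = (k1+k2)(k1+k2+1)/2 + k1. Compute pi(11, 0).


k1 + k2 = 11
(k1+k2)(k1+k2+1)/2 = 11 * 12 / 2 = 66
pi = 66 + 11 = 77

77


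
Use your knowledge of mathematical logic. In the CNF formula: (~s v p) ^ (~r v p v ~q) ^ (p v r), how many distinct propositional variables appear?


Identify each variable that appears in the formula.
Variables found: p, q, r, s
Count = 4

4


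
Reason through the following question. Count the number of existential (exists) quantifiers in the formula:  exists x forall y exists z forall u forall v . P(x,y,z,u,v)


Quantifier prefix: exists x forall y exists z forall u forall v
Mark each quantifier type:
  E U E U U
Universal count = 3, Existential count = 2
Asked for existential (exists) quantifiers: 2

2


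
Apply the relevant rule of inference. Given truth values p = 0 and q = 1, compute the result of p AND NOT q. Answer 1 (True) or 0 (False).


p = 0, q = 1
Operation: p AND NOT q
Evaluate: 0 AND NOT 1 = 0

0


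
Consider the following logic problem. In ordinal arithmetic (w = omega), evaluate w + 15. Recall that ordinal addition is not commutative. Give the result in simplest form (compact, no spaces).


Compute w + 15.
Ordinal + is associative but NOT commutative; for finite n>0, n + w = w but w + n stays w+n.
w + 15 is already in normal form (a successor ordinal beyond w).
Result = w+15

w+15


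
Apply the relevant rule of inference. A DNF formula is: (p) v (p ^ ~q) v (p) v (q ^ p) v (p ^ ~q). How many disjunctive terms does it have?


A DNF formula is a disjunction of terms (conjunctions).
Terms are separated by v.
Counting the disjuncts: 5 terms.

5


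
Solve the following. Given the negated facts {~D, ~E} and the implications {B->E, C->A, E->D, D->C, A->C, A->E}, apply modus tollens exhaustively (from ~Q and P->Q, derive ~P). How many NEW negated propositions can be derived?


Initial negated facts: {~D, ~E}
Apply modus tollens to closure:
  ~E and B->E  =>  ~B
  ~E and A->E  =>  ~A
  ~A and C->A  =>  ~C
Final negated: {~A, ~B, ~C, ~D, ~E}
New negations: {~A, ~B, ~C}
Count = 3

3


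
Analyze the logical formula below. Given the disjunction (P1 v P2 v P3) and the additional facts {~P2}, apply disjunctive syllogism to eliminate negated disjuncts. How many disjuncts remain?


Original disjuncts (3): P1, P2, P3
Negated (eliminate): ~P2
Remaining disjuncts: P1, P3
Count = 3 - 1 = 2

2


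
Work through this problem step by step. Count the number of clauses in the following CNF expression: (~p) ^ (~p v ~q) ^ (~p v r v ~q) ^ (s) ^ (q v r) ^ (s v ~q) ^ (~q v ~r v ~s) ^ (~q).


A CNF formula is a conjunction of clauses.
Clauses are separated by ^.
Counting the conjuncts: 8 clauses.

8


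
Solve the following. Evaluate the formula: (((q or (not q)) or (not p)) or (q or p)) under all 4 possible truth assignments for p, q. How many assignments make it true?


Check all 4 assignments:
p=0, q=0: 1
p=0, q=1: 1
p=1, q=0: 1
p=1, q=1: 1
Count of True = 4

4


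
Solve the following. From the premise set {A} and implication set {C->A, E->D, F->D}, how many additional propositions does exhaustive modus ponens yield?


Initial facts: {A}
Apply modus ponens to closure:
  (no implication fires)
Final known: {A}
New propositions: {(none)}
Count = 0

0


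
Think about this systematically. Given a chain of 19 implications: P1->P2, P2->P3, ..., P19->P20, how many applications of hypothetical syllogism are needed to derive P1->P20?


With 19 implications in a chain connecting 20 propositions:
P1->P2, P2->P3, ..., P19->P20
Steps needed = (number of implications) - 1 = 19 - 1 = 18

18


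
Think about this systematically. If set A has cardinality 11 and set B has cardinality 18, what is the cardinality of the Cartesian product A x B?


The Cartesian product A x B contains all ordered pairs (a, b).
|A x B| = |A| * |B| = 11 * 18 = 198

198


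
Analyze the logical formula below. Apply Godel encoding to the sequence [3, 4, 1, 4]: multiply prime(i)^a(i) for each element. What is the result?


Encode each element as an exponent of the corresponding prime:
  2^3 = 8
  3^4 = 81
  5^1 = 5
  7^4 = 2401
Product = 8 * 81 * 5 * 2401 = 7779240

7779240


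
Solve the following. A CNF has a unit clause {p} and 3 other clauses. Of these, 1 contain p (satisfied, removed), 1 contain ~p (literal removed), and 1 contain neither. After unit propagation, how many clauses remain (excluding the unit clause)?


Satisfied (removed): 1
Shortened (remain): 1
Unchanged (remain): 1
Remaining = 1 + 1 = 2

2


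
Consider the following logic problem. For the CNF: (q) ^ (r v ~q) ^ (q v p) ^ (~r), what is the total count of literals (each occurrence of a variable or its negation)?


Counting literals in each clause:
Clause 1: 1 literal(s)
Clause 2: 2 literal(s)
Clause 3: 2 literal(s)
Clause 4: 1 literal(s)
Total = 6

6


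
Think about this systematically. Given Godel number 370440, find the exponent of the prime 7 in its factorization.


Factorize 370440 by dividing by 7 repeatedly.
Division steps: 7 divides 370440 exactly 3 time(s).
Exponent of 7 = 3

3


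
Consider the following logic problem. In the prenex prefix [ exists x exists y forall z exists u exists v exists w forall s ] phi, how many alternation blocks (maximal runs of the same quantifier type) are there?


Quantifier-type sequence: E E A E E E A  (A=forall, E=exists)
Group into maximal same-type runs:
  Ex2 | Ax1 | Ex3 | Ax1
Number of blocks = 4

4


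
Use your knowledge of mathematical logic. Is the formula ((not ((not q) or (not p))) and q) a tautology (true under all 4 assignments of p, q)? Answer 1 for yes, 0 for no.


Check all 4 assignments:
p=0, q=0: 0
p=0, q=1: 0
p=1, q=0: 0
p=1, q=1: 1
Satisfying count = 1/4.
Tautology iff count = 4: no.

0


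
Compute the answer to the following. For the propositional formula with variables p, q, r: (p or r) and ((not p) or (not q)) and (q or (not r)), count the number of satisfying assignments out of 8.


Evaluate all 8 assignments for p, q, r:
p=0, q=0, r=0: 0
p=0, q=0, r=1: 0
p=0, q=1, r=0: 0
p=0, q=1, r=1: 1
p=1, q=0, r=0: 1
p=1, q=0, r=1: 0
p=1, q=1, r=0: 0
p=1, q=1, r=1: 0
Satisfying count = 2

2


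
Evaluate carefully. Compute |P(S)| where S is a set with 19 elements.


The power set of a set with n elements has 2^n elements.
|P(S)| = 2^19 = 524288

524288


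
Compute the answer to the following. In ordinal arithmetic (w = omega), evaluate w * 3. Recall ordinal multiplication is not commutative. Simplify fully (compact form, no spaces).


Compute w * 3.
Ordinal * is associative and left-distributive over +, but NOT commutative; for finite n>1, n*w = w but w*n stays w*n.
w * 3 means 3 copies of w concatenated: w*3.
Result = w*3

w*3


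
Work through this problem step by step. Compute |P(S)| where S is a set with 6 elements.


The power set of a set with n elements has 2^n elements.
|P(S)| = 2^6 = 64

64


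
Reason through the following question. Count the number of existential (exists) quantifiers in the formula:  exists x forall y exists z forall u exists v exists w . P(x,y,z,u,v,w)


Quantifier prefix: exists x forall y exists z forall u exists v exists w
Mark each quantifier type:
  E U E U E E
Universal count = 2, Existential count = 4
Asked for existential (exists) quantifiers: 4

4


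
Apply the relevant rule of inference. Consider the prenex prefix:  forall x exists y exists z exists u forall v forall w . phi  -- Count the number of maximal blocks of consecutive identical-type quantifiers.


Quantifier-type sequence: A E E E A A  (A=forall, E=exists)
Group into maximal same-type runs:
  Ax1 | Ex3 | Ax2
Number of blocks = 3

3


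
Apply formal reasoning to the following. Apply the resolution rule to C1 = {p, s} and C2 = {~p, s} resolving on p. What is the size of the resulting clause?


Remove p from C1 and ~p from C2.
C1 remainder: {s}
C2 remainder: {s}
Union (resolvent): {s}
Resolvent has 1 literal(s).

1


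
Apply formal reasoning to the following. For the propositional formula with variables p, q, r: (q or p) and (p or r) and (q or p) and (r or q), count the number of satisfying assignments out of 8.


Evaluate all 8 assignments for p, q, r:
p=0, q=0, r=0: 0
p=0, q=0, r=1: 0
p=0, q=1, r=0: 0
p=0, q=1, r=1: 1
p=1, q=0, r=0: 0
p=1, q=0, r=1: 1
p=1, q=1, r=0: 1
p=1, q=1, r=1: 1
Satisfying count = 4

4


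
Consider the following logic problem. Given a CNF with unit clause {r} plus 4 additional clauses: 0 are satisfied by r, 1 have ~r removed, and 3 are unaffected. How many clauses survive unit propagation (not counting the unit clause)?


Satisfied (removed): 0
Shortened (remain): 1
Unchanged (remain): 3
Remaining = 1 + 3 = 4

4


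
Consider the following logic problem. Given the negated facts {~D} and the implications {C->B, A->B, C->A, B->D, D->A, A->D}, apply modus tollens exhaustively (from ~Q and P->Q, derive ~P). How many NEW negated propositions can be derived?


Initial negated facts: {~D}
Apply modus tollens to closure:
  ~D and B->D  =>  ~B
  ~D and A->D  =>  ~A
  ~B and C->B  =>  ~C
Final negated: {~A, ~B, ~C, ~D}
New negations: {~A, ~B, ~C}
Count = 3

3


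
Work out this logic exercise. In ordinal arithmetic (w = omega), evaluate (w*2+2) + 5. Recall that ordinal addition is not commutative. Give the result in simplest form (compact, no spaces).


Compute (w*2+2) + 5.
Ordinal + is associative but NOT commutative; for finite n>0, n + w = w but w + n stays w+n.
By associativity: (w*2+2) + 5 = w*2 + (2+5) = w*2+7.
Result = w*2+7

w*2+7


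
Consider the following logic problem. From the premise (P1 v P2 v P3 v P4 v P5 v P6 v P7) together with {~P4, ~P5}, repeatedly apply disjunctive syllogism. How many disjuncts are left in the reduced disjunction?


Original disjuncts (7): P1, P2, P3, P4, P5, P6, P7
Negated (eliminate): ~P4, ~P5
Remaining disjuncts: P1, P2, P3, P6, P7
Count = 7 - 2 = 5

5


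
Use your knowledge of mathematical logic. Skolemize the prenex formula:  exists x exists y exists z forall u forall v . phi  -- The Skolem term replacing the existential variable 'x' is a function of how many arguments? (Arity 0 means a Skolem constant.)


Quantifier prefix: exists x exists y exists z forall u forall v
'x' is existentially quantified at position 1.
No universal quantifiers precede it.
Skolem function arity = 0 (a Skolem constant)

0


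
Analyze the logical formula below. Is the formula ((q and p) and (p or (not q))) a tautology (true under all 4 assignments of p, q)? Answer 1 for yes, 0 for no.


Check all 4 assignments:
p=0, q=0: 0
p=0, q=1: 0
p=1, q=0: 0
p=1, q=1: 1
Satisfying count = 1/4.
Tautology iff count = 4: no.

0


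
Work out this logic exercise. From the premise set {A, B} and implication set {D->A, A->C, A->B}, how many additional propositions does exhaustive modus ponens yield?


Initial facts: {A, B}
Apply modus ponens to closure:
  A and A->C  =>  C
Final known: {A, B, C}
New propositions: {C}
Count = 1

1


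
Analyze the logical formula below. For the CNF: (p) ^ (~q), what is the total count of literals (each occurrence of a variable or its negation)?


Counting literals in each clause:
Clause 1: 1 literal(s)
Clause 2: 1 literal(s)
Total = 2

2


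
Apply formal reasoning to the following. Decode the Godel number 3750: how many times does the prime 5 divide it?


Factorize 3750 by dividing by 5 repeatedly.
Division steps: 5 divides 3750 exactly 4 time(s).
Exponent of 5 = 4

4


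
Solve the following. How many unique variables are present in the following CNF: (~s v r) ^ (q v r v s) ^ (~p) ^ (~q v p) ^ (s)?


Identify each variable that appears in the formula.
Variables found: p, q, r, s
Count = 4

4


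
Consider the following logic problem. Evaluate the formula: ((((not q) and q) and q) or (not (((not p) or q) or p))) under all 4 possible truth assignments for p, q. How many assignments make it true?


Check all 4 assignments:
p=0, q=0: 0
p=0, q=1: 0
p=1, q=0: 0
p=1, q=1: 0
Count of True = 0

0


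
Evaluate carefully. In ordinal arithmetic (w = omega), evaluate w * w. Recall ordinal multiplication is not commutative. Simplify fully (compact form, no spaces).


Compute w * w.
Ordinal * is associative and left-distributive over +, but NOT commutative; for finite n>1, n*w = w but w*n stays w*n.
w * w = w^2 by definition.
Result = w^2

w^2


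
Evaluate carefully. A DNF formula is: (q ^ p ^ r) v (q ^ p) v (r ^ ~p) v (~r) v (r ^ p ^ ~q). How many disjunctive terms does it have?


A DNF formula is a disjunction of terms (conjunctions).
Terms are separated by v.
Counting the disjuncts: 5 terms.

5


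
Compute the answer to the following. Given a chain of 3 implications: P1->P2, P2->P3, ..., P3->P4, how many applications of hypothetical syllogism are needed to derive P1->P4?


With 3 implications in a chain connecting 4 propositions:
P1->P2, P2->P3, ..., P3->P4
Steps needed = (number of implications) - 1 = 3 - 1 = 2

2


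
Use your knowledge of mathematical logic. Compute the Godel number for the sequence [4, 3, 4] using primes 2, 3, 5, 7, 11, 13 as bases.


Encode each element as an exponent of the corresponding prime:
  2^4 = 16
  3^3 = 27
  5^4 = 625
Product = 16 * 27 * 625 = 270000

270000


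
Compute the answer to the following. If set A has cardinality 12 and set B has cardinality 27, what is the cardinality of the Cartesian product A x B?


The Cartesian product A x B contains all ordered pairs (a, b).
|A x B| = |A| * |B| = 12 * 27 = 324

324


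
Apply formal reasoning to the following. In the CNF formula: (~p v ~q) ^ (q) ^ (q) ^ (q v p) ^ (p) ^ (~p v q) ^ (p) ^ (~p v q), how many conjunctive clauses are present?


A CNF formula is a conjunction of clauses.
Clauses are separated by ^.
Counting the conjuncts: 8 clauses.

8


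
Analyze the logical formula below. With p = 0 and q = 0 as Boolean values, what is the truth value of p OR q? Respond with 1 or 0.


p = 0, q = 0
Operation: p OR q
Evaluate: 0 OR 0 = 0

0


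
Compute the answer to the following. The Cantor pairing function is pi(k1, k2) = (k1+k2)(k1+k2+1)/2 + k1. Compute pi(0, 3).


k1 + k2 = 3
(k1+k2)(k1+k2+1)/2 = 3 * 4 / 2 = 6
pi = 6 + 0 = 6

6


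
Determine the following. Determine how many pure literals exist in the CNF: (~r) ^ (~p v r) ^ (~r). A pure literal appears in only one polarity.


Check each variable for pure literal status:
p: pure negative
q: absent (not pure)
r: mixed (not pure)
Pure literal count = 1

1


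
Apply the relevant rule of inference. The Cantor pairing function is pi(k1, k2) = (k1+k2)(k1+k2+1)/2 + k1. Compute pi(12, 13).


k1 + k2 = 25
(k1+k2)(k1+k2+1)/2 = 25 * 26 / 2 = 325
pi = 325 + 12 = 337

337


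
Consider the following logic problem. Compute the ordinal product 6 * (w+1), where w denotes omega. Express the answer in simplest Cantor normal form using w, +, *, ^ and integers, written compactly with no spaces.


Compute 6 * (w+1).
Ordinal * is associative and left-distributive over +, but NOT commutative; for finite n>1, n*w = w but w*n stays w*n.
By left-distributivity: 6 * (w+1) = 6*w + 6*1 = w + 6 = w+6.
Result = w+6

w+6
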